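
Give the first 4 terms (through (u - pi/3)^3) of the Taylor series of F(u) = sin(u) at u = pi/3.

Apply the Taylor formula c_k = f^(k)(a)/k!.
F(pi/3) = sqrt(3)/2
F′(pi/3) = 1/2
F′′(pi/3) = -sqrt(3)/2
F′′′(pi/3) = -1/2

-(u - pi/3)^3/12 - sqrt(3)*(u - pi/3)^2/4 + (u - pi/3)/2 + sqrt(3)/2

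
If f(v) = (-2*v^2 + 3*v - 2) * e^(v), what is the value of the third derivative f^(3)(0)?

-5

Multiply each power in the prefactor through the base expansion.
The coefficient of v^3 in the expansion is -5/6, so f′′′(0) = 3! * (-5/6) = -5.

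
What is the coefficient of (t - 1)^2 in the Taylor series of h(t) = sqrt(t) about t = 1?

-1/8

h(1) = 1
h′(1) = 1/2
h′′(1) = -1/4
So c_2 = h′′(1)/2! = -1/8.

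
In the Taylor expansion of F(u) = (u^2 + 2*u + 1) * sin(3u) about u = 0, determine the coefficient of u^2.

6

Multiply each power in the prefactor through the base expansion.
F(0) = 0
F′(0) = 3
F′′(0) = 12
Dividing each by k! gives the coefficients c_0, ..., c_2.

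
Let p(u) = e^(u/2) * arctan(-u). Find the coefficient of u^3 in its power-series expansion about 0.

Expand each factor separately, then convolve coefficients.
p(0) = 0
p′(0) = -1
p′′(0) = -1
p′′′(0) = 5/4
So c_3 = p′′′(0)/3! = 5/24.

5/24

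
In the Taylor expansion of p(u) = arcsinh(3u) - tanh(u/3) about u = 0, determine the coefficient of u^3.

-727/162

Add the two expansions coefficient-wise.
p(0) = 0
p′(0) = 8/3
p′′(0) = 0
p′′′(0) = -727/27
So c_3 = p′′′(0)/3! = -727/162.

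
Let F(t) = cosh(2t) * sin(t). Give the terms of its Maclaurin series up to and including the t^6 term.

Expand each factor separately, then convolve coefficients.
F(0) = 0
F′(0) = 1
F′′(0) = 0
F′′′(0) = 11
F^(4)(0) = 0
F^(5)(0) = 41
F^(6)(0) = 0
Dividing each by k! gives the coefficients c_0, ..., c_6.

41*t^5/120 + 11*t^3/6 + t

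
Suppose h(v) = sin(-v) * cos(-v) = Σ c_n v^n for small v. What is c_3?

Multiply the two series term by term and collect like powers.
h(0) = 0
h′(0) = -1
h′′(0) = 0
h′′′(0) = 4

2/3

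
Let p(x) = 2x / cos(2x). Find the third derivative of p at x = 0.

Divide the numerator series by the denominator series (power-series long division).
The coefficient of x^3 in the expansion is 4, so p′′′(0) = 3! * (4) = 24.

24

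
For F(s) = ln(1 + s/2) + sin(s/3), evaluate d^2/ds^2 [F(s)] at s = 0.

Combine the two series term by term.
The coefficient of s^2 in the expansion is -1/8, so F′′(0) = 2! * (-1/8) = -1/4.

-1/4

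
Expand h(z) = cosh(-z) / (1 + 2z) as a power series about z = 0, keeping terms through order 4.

433*z^4/24 - 9*z^3 + 9*z^2/2 - 2*z + 1

Take the Cauchy product of the two expansions.
[z^0] = 1;  [z^1] = -2;  [z^2] = 9/2;  [z^3] = -9;  [z^4] = 433/24.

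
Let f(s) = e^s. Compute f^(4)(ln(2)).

2

The coefficient of (s - ln(2))^4 in the expansion is 1/12, so f^(4)(ln(2)) = 4! * (1/12) = 2.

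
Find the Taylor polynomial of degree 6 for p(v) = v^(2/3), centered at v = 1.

Use the known series and substitute for the argument.
p(1) = 1
p′(1) = 2/3
p′′(1) = -2/9
p′′′(1) = 8/27
p^(4)(1) = -56/81
p^(5)(1) = 560/243
p^(6)(1) = -7280/729
Dividing each by k! gives the coefficients c_0, ..., c_6.

-91*(v - 1)^6/6561 + 14*(v - 1)^5/729 - 7*(v - 1)^4/243 + 4*(v - 1)^3/81 - (v - 1)^2/9 + 2*(v - 1)/3 + 1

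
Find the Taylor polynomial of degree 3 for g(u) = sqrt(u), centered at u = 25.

(u - 25)^3/50000 - (u - 25)^2/1000 + (u - 25)/10 + 5

Apply the Taylor formula c_k = f^(k)(a)/k!.
g(25) = 5
g′(25) = 1/10
g′′(25) = -1/500
g′′′(25) = 3/25000
Then c_k = g^(k)(25)/k! gives each Taylor coefficient.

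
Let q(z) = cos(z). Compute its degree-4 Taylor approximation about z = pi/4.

[(z - pi/4)^0] = sqrt(2)/2;  [(z - pi/4)^1] = -sqrt(2)/2;  [(z - pi/4)^2] = -sqrt(2)/4;  [(z - pi/4)^3] = sqrt(2)/12;  [(z - pi/4)^4] = sqrt(2)/48.

sqrt(2)*(z - pi/4)^4/48 + sqrt(2)*(z - pi/4)^3/12 - sqrt(2)*(z - pi/4)^2/4 - sqrt(2)*(z - pi/4)/2 + sqrt(2)/2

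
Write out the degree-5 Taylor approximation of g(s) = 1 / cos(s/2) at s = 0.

Invert the denominator's series and multiply.
g(0) = 1
g′(0) = 0
g′′(0) = 1/4
g′′′(0) = 0
g^(4)(0) = 5/16
g^(5)(0) = 0
The Taylor polynomial is Σ g^(k)(0)/k! · s^k.

5*s^4/384 + s^2/8 + 1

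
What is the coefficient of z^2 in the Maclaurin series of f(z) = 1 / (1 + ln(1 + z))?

Use the geometric series for the reciprocal, then substitute.
f(0) = 1
f′(0) = -1
f′′(0) = 3
So c_2 = f′′(0)/2! = 3/2.

3/2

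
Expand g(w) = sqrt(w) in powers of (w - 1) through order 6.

-21*(w - 1)^6/1024 + 7*(w - 1)^5/256 - 5*(w - 1)^4/128 + (w - 1)^3/16 - (w - 1)^2/8 + (w - 1)/2 + 1

Use the known series and substitute for the argument.
g(1) = 1
g′(1) = 1/2
g′′(1) = -1/4
g′′′(1) = 3/8
g^(4)(1) = -15/16
g^(5)(1) = 105/32
g^(6)(1) = -945/64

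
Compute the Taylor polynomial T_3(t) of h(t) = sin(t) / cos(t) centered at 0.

t^3/3 + t

Invert the denominator's series and multiply.
h(0) = 0
h′(0) = 1
h′′(0) = 0
h′′′(0) = 2
The Taylor polynomial is Σ h^(k)(0)/k! · t^k.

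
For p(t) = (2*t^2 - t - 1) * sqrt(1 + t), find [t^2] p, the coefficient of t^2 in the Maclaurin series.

Distribute the polynomial across the series and collect like powers.
[t^0] = -1;  [t^1] = -3/2;  [t^2] = 13/8.

13/8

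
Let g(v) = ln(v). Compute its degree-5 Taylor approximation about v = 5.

(v - 5)^5/15625 - (v - 5)^4/2500 + (v - 5)^3/375 - (v - 5)^2/50 + (v - 5)/5 + ln(5)

[(v - 5)^0] = ln(5);  [(v - 5)^1] = 1/5;  [(v - 5)^2] = -1/50;  [(v - 5)^3] = 1/375;  [(v - 5)^4] = -1/2500;  [(v - 5)^5] = 1/15625.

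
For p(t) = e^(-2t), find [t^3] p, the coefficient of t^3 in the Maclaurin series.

-4/3

[t^0] = 1;  [t^1] = -2;  [t^2] = 2;  [t^3] = -4/3.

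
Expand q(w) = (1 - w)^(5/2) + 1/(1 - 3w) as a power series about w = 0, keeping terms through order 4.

Combine the two series term by term.
q(0) = 2
q′(0) = 1/2
q′′(0) = 87/4
q′′′(0) = 1281/8
q^(4)(0) = 31089/16

10363*w^4/128 + 427*w^3/16 + 87*w^2/8 + w/2 + 2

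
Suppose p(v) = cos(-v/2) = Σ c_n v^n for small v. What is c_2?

[v^0] = 1;  [v^1] = 0;  [v^2] = -1/8.
So c_2 = p′′(0)/2! = -1/8.

-1/8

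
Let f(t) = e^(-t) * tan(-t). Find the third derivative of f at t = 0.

Take the Cauchy product of the two expansions.
The coefficient of t^3 in the expansion is -5/6, so f′′′(0) = 3! * (-5/6) = -5.

-5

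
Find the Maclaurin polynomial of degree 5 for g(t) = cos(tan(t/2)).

Let u equal the inner series; expand the outer function in u and truncate.
g(0) = 1
g′(0) = 0
g′′(0) = -1/4
g′′′(0) = 0
g^(4)(0) = -7/16
g^(5)(0) = 0

-7*t^4/384 - t^2/8 + 1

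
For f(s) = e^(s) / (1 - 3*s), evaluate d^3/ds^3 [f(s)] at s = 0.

Expand 1/(denominator) as a geometric series and multiply by the numerator's series.
From the series, [s^3] f = 113/3; multiply by 3! = 6 to get 226.

226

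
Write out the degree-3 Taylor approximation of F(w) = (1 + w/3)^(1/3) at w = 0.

Differentiate repeatedly and evaluate at the center.
F(0) = 1
F′(0) = 1/9
F′′(0) = -2/81
F′′′(0) = 10/729
Dividing each by k! gives the coefficients c_0, ..., c_3.

5*w^3/2187 - w^2/81 + w/9 + 1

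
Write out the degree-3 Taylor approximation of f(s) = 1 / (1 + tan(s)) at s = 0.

Expand as Σ (-1)^k u^k with u equal to the inner function's series.
f(0) = 1
f′(0) = -1
f′′(0) = 2
f′′′(0) = -8

-4*s^3/3 + s^2 - s + 1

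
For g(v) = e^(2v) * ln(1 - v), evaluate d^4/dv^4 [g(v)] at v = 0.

-78

Write out both Maclaurin series and multiply, keeping only the needed powers.
The coefficient of v^4 in the expansion is -13/4, so g^(4)(0) = 4! * (-13/4) = -78.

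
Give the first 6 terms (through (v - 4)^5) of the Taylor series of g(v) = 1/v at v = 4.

[(v - 4)^0] = 1/4;  [(v - 4)^1] = -1/16;  [(v - 4)^2] = 1/64;  [(v - 4)^3] = -1/256;  [(v - 4)^4] = 1/1024;  [(v - 4)^5] = -1/4096.

-(v - 4)^5/4096 + (v - 4)^4/1024 - (v - 4)^3/256 + (v - 4)^2/64 - (v - 4)/16 + 1/4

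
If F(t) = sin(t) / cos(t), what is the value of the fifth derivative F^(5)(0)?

Invert the denominator's series and multiply.
The coefficient of t^5 in the expansion is 2/15, so F^(5)(0) = 5! * (2/15) = 16.

16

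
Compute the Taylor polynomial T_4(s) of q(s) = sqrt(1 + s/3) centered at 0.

Differentiate repeatedly and evaluate at the center.
q(0) = 1
q′(0) = 1/6
q′′(0) = -1/36
q′′′(0) = 1/72
q^(4)(0) = -5/432
The Taylor polynomial is Σ q^(k)(0)/k! · s^k.

-5*s^4/10368 + s^3/432 - s^2/72 + s/6 + 1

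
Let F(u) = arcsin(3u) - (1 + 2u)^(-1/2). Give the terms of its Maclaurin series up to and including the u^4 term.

-35*u^4/8 + 7*u^3 - 3*u^2/2 + 4*u - 1

Combine the two series term by term.
F(0) = -1
F′(0) = 4
F′′(0) = -3
F′′′(0) = 42
F^(4)(0) = -105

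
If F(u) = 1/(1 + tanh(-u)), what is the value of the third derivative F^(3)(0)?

4

Compose series: expand the inner function first, then feed it into the outer expansion.
The coefficient of u^3 in the expansion is 2/3, so F′′′(0) = 3! * (2/3) = 4.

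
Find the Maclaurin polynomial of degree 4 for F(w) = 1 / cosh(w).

Invert the denominator's series and multiply.
[w^0] = 1;  [w^1] = 0;  [w^2] = -1/2;  [w^3] = 0;  [w^4] = 5/24.

5*w^4/24 - w^2/2 + 1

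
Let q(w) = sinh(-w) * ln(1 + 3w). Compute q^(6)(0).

-36090

Write out both Maclaurin series and multiply, keeping only the needed powers.
From the series, [w^6] q = -401/8; multiply by 6! = 720 to get -36090.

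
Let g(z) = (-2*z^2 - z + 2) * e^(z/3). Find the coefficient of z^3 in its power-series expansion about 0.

-115/162

Shift and add copies of the series according to the polynomial's terms.
[z^0] = 2;  [z^1] = -1/3;  [z^2] = -20/9;  [z^3] = -115/162.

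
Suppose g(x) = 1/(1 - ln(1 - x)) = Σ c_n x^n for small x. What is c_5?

Compose series: expand the inner function first, then feed it into the outer expansion.
g(0) = 1
g′(0) = -1
g′′(0) = 1
g′′′(0) = -2
g^(4)(0) = 4
g^(5)(0) = -14

-7/60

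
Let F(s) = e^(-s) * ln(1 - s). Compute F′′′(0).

Expand each factor separately, then convolve coefficients.
The coefficient of s^3 in the expansion is -1/3, so F′′′(0) = 3! * (-1/3) = -2.

-2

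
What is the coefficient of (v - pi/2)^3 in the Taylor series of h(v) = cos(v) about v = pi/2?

h(pi/2) = 0
h′(pi/2) = -1
h′′(pi/2) = 0
h′′′(pi/2) = 1

1/6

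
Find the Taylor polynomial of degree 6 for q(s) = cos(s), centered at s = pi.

Use the known series and substitute for the argument.
q(pi) = -1
q′(pi) = 0
q′′(pi) = 1
q′′′(pi) = 0
q^(4)(pi) = -1
q^(5)(pi) = 0
q^(6)(pi) = 1

(s - pi)^6/720 - (s - pi)^4/24 + (s - pi)^2/2 - 1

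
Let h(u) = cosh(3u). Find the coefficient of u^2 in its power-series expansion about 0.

Compute the successive derivatives at the expansion point and divide by k!.
h(0) = 1
h′(0) = 0
h′′(0) = 9
So c_2 = h′′(0)/2! = 9/2.

9/2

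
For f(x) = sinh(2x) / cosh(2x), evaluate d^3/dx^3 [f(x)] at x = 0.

-16

Write the quotient as an unknown series and match coefficients against numerator = denominator · series.
The coefficient of x^3 in the expansion is -8/3, so f′′′(0) = 3! * (-8/3) = -16.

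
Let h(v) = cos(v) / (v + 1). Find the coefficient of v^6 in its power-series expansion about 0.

Use 1/(1 - r) = Σ r^k on the denominator, then take the Cauchy product.
h(0) = 1
h′(0) = -1
h′′(0) = 1
h′′′(0) = -3
h^(4)(0) = 13
h^(5)(0) = -65
h^(6)(0) = 389

389/720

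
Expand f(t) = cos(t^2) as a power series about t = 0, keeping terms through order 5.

1 - t^4/2

f(0) = 1
f′(0) = 0
f′′(0) = 0
f′′′(0) = 0
f^(4)(0) = -12
f^(5)(0) = 0
Dividing each by k! gives the coefficients c_0, ..., c_5.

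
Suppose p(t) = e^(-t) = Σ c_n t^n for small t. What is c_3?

-1/6

p(0) = 1
p′(0) = -1
p′′(0) = 1
p′′′(0) = -1
Dividing each by k! gives the coefficients c_0, ..., c_3.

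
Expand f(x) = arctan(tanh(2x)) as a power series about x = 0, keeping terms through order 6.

64*x^5/3 - 16*x^3/3 + 2*x

Let u equal the inner series; expand the outer function in u and truncate.
[x^0] = 0;  [x^1] = 2;  [x^2] = 0;  [x^3] = -16/3;  [x^4] = 0;  [x^5] = 64/3;  [x^6] = 0.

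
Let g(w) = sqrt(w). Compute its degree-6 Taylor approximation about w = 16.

-21*(w - 16)^6/4294967296 + 7*(w - 16)^5/67108864 - 5*(w - 16)^4/2097152 + (w - 16)^3/16384 - (w - 16)^2/512 + (w - 16)/8 + 4

Compute the successive derivatives at the expansion point and divide by k!.
g(16) = 4
g′(16) = 1/8
g′′(16) = -1/256
g′′′(16) = 3/8192
g^(4)(16) = -15/262144
g^(5)(16) = 105/8388608
g^(6)(16) = -945/268435456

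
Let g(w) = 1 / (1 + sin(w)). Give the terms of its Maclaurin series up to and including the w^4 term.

2*w^4/3 - 5*w^3/6 + w^2 - w + 1

Write 1/(1+u) = 1 - u + u^2 - u^3 + ... and substitute the series for u.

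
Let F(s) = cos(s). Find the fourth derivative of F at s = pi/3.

The coefficient of (s - pi/3)^4 in the expansion is 1/48, so F^(4)(pi/3) = 4! * (1/48) = 1/2.

1/2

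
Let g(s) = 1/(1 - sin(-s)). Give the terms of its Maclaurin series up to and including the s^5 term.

Compose series: expand the inner function first, then feed it into the outer expansion.

-61*s^5/120 + 2*s^4/3 - 5*s^3/6 + s^2 - s + 1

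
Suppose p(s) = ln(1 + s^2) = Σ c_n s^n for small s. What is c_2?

Differentiate repeatedly and evaluate at the center.
[s^0] = 0;  [s^1] = 0;  [s^2] = 1.
So c_2 = p′′(0)/2! = 1.

1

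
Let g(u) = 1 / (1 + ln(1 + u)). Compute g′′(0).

Write 1/(1+u) = 1 - u + u^2 - u^3 + ... and substitute the series for u.
From the series, [u^2] g = 3/2; multiply by 2! = 2 to get 3.

3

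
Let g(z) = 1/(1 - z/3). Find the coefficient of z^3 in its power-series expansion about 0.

1/27

g(0) = 1
g′(0) = 1/3
g′′(0) = 2/9
g′′′(0) = 2/9
So c_3 = g′′′(0)/3! = 1/27.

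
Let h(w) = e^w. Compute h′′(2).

e^(2)

Apply the Taylor formula c_k = f^(k)(a)/k!.
From the series, [(w - 2)^2] h = e^(2)/2; multiply by 2! = 2 to get e^(2).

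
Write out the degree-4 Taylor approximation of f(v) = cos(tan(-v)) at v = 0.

Plug the Maclaurin series of the inner function into that of the outer and collect terms.
f(0) = 1
f′(0) = 0
f′′(0) = -1
f′′′(0) = 0
f^(4)(0) = -7

-7*v^4/24 - v^2/2 + 1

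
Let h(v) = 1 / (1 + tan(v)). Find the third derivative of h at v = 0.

-8

Expand as Σ (-1)^k u^k with u equal to the inner function's series.
The coefficient of v^3 in the expansion is -4/3, so h′′′(0) = 3! * (-4/3) = -8.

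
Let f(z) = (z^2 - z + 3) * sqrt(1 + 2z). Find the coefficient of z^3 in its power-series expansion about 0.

3

Shift and add copies of the series according to the polynomial's terms.
f(0) = 3
f′(0) = 2
f′′(0) = -3
f′′′(0) = 18
So c_3 = f′′′(0)/3! = 3.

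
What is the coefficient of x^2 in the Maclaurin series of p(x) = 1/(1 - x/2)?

1/4

Use the known series and substitute for the argument.
p(0) = 1
p′(0) = 1/2
p′′(0) = 1/2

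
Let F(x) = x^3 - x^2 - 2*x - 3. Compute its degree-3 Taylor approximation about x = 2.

F(2) = -3
F′(2) = 6
F′′(2) = 10
F′′′(2) = 6
Dividing each by k! gives the coefficients c_0, ..., c_3.

(x - 2)^3 + 5*(x - 2)^2 + 6*(x - 2) - 3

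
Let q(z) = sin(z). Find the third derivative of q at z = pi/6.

Apply the Taylor formula c_k = f^(k)(a)/k!.
From the series, [(z - pi/6)^3] q = -sqrt(3)/12; multiply by 3! = 6 to get -sqrt(3)/2.

-sqrt(3)/2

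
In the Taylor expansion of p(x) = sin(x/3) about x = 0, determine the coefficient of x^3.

-1/162

Use the known series and substitute for the argument.
p(0) = 0
p′(0) = 1/3
p′′(0) = 0
p′′′(0) = -1/27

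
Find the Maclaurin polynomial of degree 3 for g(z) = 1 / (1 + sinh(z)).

Write 1/(1+u) = 1 - u + u^2 - u^3 + ... and substitute the series for u.
g(0) = 1
g′(0) = -1
g′′(0) = 2
g′′′(0) = -7

-7*z^3/6 + z^2 - z + 1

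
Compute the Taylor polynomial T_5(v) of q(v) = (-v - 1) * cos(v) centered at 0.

-v^5/24 - v^4/24 + v^3/2 + v^2/2 - v - 1

Multiply each power in the prefactor through the base expansion.
q(0) = -1
q′(0) = -1
q′′(0) = 1
q′′′(0) = 3
q^(4)(0) = -1
q^(5)(0) = -5
Then c_k = q^(k)(0)/k! gives each Taylor coefficient.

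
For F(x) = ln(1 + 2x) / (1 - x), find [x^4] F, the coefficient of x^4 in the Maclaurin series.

-4/3

Expand 1/(denominator) as a geometric series and multiply by the numerator's series.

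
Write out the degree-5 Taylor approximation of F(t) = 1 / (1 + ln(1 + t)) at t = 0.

Write 1/(1+u) = 1 - u + u^2 - u^3 + ... and substitute the series for u.
F(0) = 1
F′(0) = -1
F′′(0) = 3
F′′′(0) = -14
F^(4)(0) = 88
F^(5)(0) = -694

-347*t^5/60 + 11*t^4/3 - 7*t^3/3 + 3*t^2/2 - t + 1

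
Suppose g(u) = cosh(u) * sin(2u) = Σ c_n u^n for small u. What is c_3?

-1/3

Write out both Maclaurin series and multiply, keeping only the needed powers.
[u^0] = 0;  [u^1] = 2;  [u^2] = 0;  [u^3] = -1/3.
So c_3 = g′′′(0)/3! = -1/3.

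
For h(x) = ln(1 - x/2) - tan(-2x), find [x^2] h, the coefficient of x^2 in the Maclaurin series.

Combine the two series term by term.
[x^0] = 0;  [x^1] = 3/2;  [x^2] = -1/8.

-1/8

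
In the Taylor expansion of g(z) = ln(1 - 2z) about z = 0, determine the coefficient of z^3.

g(0) = 0
g′(0) = -2
g′′(0) = -4
g′′′(0) = -16
So c_3 = g′′′(0)/3! = -8/3.

-8/3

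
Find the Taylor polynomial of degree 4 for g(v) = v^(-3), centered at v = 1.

15*(v - 1)^4 - 10*(v - 1)^3 + 6*(v - 1)^2 - 3*(v - 1) + 1

g(1) = 1
g′(1) = -3
g′′(1) = 12
g′′′(1) = -60
g^(4)(1) = 360
The Taylor polynomial is Σ g^(k)(1)/k! · (v - 1)^k.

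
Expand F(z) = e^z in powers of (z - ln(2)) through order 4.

Compute the successive derivatives at the expansion point and divide by k!.
F(ln(2)) = 2
F′(ln(2)) = 2
F′′(ln(2)) = 2
F′′′(ln(2)) = 2
F^(4)(ln(2)) = 2
Then c_k = F^(k)(ln(2))/k! gives each Taylor coefficient.

(z - ln(2))^4/12 + (z - ln(2))^3/3 + (z - ln(2))^2 + 2*(z - ln(2)) + 2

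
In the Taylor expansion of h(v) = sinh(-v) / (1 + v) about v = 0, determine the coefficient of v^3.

-7/6

Multiply the two series term by term and collect like powers.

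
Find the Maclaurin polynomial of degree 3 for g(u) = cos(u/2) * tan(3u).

Multiply the two series term by term and collect like powers.
[u^0] = 0;  [u^1] = 3;  [u^2] = 0;  [u^3] = 69/8.

69*u^3/8 + 3*u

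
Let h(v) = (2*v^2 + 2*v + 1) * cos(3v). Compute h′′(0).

Multiply each power in the prefactor through the base expansion.
The coefficient of v^2 in the expansion is -5/2, so h′′(0) = 2! * (-5/2) = -5.

-5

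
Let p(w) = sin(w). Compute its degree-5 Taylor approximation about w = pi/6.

sqrt(3)*(w - pi/6)^5/240 + (w - pi/6)^4/48 - sqrt(3)*(w - pi/6)^3/12 - (w - pi/6)^2/4 + sqrt(3)*(w - pi/6)/2 + 1/2

p(pi/6) = 1/2
p′(pi/6) = sqrt(3)/2
p′′(pi/6) = -1/2
p′′′(pi/6) = -sqrt(3)/2
p^(4)(pi/6) = 1/2
p^(5)(pi/6) = sqrt(3)/2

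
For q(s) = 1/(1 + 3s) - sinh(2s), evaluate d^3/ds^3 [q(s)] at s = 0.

-170

Combine the two series term by term.
The coefficient of s^3 in the expansion is -85/3, so q′′′(0) = 3! * (-85/3) = -170.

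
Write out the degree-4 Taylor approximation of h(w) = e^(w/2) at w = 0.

w^4/384 + w^3/48 + w^2/8 + w/2 + 1

h(0) = 1
h′(0) = 1/2
h′′(0) = 1/4
h′′′(0) = 1/8
h^(4)(0) = 1/16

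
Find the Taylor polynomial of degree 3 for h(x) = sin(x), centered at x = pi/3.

Use the known series and substitute for the argument.
h(pi/3) = sqrt(3)/2
h′(pi/3) = 1/2
h′′(pi/3) = -sqrt(3)/2
h′′′(pi/3) = -1/2

-(x - pi/3)^3/12 - sqrt(3)*(x - pi/3)^2/4 + (x - pi/3)/2 + sqrt(3)/2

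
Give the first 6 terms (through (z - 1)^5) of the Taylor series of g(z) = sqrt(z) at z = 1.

7*(z - 1)^5/256 - 5*(z - 1)^4/128 + (z - 1)^3/16 - (z - 1)^2/8 + (z - 1)/2 + 1

Differentiate repeatedly and evaluate at the center.
[(z - 1)^0] = 1;  [(z - 1)^1] = 1/2;  [(z - 1)^2] = -1/8;  [(z - 1)^3] = 1/16;  [(z - 1)^4] = -5/128;  [(z - 1)^5] = 7/256.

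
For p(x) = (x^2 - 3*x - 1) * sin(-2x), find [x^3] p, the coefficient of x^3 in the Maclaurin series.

Multiply each power in the prefactor through the base expansion.
p(0) = 0
p′(0) = 2
p′′(0) = 12
p′′′(0) = -20
So c_3 = p′′′(0)/3! = -10/3.

-10/3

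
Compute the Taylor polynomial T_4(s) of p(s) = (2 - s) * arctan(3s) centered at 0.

9*s^4 - 18*s^3 - 3*s^2 + 6*s

Shift and add copies of the series according to the polynomial's terms.
p(0) = 0
p′(0) = 6
p′′(0) = -6
p′′′(0) = -108
p^(4)(0) = 216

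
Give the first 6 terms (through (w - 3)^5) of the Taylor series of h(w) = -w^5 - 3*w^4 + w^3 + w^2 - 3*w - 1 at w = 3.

-(w - 3)^5 - 18*(w - 3)^4 - 125*(w - 3)^3 - 422*(w - 3)^2 - 699*(w - 3) - 460

h(3) = -460
h′(3) = -699
h′′(3) = -844
h′′′(3) = -750
h^(4)(3) = -432
h^(5)(3) = -120
The Taylor polynomial is Σ h^(k)(3)/k! · (w - 3)^k.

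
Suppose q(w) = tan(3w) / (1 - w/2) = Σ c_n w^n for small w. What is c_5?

Expand each factor separately, then convolve coefficients.
So c_5 = q^(5)(0)/5! = 2787/80.

2787/80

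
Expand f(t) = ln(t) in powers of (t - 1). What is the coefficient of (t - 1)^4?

-1/4

Apply the Taylor formula c_k = f^(k)(a)/k!.
f(1) = 0
f′(1) = 1
f′′(1) = -1
f′′′(1) = 2
f^(4)(1) = -6
So c_4 = f^(4)(1)/4! = -1/4.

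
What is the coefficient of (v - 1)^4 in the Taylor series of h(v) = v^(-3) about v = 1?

15

h(1) = 1
h′(1) = -3
h′′(1) = 12
h′′′(1) = -60
h^(4)(1) = 360
So c_4 = h^(4)(1)/4! = 15.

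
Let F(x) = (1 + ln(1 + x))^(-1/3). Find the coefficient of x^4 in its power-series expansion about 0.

671/972

Substitute the inner expansion into the outer series and collect powers.
F(0) = 1
F′(0) = -1/3
F′′(0) = 7/9
F′′′(0) = -82/27
F^(4)(0) = 1342/81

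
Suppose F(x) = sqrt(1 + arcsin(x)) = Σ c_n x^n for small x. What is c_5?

Plug the Maclaurin series of the inner function into that of the outer and collect terms.
F(0) = 1
F′(0) = 1/2
F′′(0) = -1/4
F′′′(0) = 7/8
F^(4)(0) = -31/16
F^(5)(0) = 369/32
So c_5 = F^(5)(0)/5! = 123/1280.

123/1280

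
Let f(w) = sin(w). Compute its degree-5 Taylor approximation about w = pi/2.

(w - pi/2)^4/24 - (w - pi/2)^2/2 + 1

f(pi/2) = 1
f′(pi/2) = 0
f′′(pi/2) = -1
f′′′(pi/2) = 0
f^(4)(pi/2) = 1
f^(5)(pi/2) = 0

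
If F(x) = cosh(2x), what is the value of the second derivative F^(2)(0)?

4

The coefficient of x^2 in the expansion is 2, so F′′(0) = 2! * (2) = 4.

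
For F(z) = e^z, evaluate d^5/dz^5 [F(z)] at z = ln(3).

3

From the series, [(z - ln(3))^5] F = 1/40; multiply by 5! = 120 to get 3.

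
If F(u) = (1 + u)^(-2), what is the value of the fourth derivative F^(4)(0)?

120

The coefficient of u^4 in the expansion is 5, so F^(4)(0) = 4! * (5) = 120.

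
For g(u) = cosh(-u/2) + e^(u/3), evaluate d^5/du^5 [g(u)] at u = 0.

Expand each term separately and add.
The coefficient of u^5 in the expansion is 1/29160, so g^(5)(0) = 5! * (1/29160) = 1/243.

1/243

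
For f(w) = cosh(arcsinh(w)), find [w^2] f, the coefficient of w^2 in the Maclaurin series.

Plug the Maclaurin series of the inner function into that of the outer and collect terms.
f(0) = 1
f′(0) = 0
f′′(0) = 1

1/2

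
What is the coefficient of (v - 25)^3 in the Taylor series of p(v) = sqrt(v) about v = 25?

1/50000

p(25) = 5
p′(25) = 1/10
p′′(25) = -1/500
p′′′(25) = 3/25000
So c_3 = p′′′(25)/3! = 1/50000.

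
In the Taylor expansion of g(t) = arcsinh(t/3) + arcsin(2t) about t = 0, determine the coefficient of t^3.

Combine the two series term by term.
[t^0] = 0;  [t^1] = 7/3;  [t^2] = 0;  [t^3] = 215/162.
So c_3 = g′′′(0)/3! = 215/162.

215/162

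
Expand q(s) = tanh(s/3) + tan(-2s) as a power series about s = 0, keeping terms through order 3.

-217*s^3/81 - 5*s/3

Expand each term separately and add.
[s^0] = 0;  [s^1] = -5/3;  [s^2] = 0;  [s^3] = -217/81.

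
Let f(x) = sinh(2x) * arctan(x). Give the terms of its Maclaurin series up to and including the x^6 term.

Write out both Maclaurin series and multiply, keeping only the needed powers.
f(0) = 0
f′(0) = 0
f′′(0) = 4
f′′′(0) = 0
f^(4)(0) = 16
f^(5)(0) = 0
f^(6)(0) = 160

2*x^6/9 + 2*x^4/3 + 2*x^2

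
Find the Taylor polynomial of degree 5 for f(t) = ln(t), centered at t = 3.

f(3) = ln(3)
f′(3) = 1/3
f′′(3) = -1/9
f′′′(3) = 2/27
f^(4)(3) = -2/27
f^(5)(3) = 8/81
Dividing each by k! gives the coefficients c_0, ..., c_5.

(t - 3)^5/1215 - (t - 3)^4/324 + (t - 3)^3/81 - (t - 3)^2/18 + (t - 3)/3 + ln(3)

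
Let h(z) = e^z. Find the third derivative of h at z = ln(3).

3

Differentiate repeatedly and evaluate at the center.
The coefficient of (z - ln(3))^3 in the expansion is 1/2, so h′′′(ln(3)) = 3! * (1/2) = 3.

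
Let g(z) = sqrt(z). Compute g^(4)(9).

Apply the Taylor formula c_k = f^(k)(a)/k!.
The coefficient of (z - 9)^4 in the expansion is -5/279936, so g^(4)(9) = 4! * (-5/279936) = -5/11664.

-5/11664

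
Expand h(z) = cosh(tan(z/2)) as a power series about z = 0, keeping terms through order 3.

z^2/8 + 1

Compose series: expand the inner function first, then feed it into the outer expansion.
h(0) = 1
h′(0) = 0
h′′(0) = 1/4
h′′′(0) = 0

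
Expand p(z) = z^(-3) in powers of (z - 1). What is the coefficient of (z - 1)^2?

6

p(1) = 1
p′(1) = -3
p′′(1) = 12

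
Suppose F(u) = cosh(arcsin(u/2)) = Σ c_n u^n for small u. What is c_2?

Plug the Maclaurin series of the inner function into that of the outer and collect terms.
So c_2 = F′′(0)/2! = 1/8.

1/8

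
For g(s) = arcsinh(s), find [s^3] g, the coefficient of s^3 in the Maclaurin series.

-1/6

[s^0] = 0;  [s^1] = 1;  [s^2] = 0;  [s^3] = -1/6.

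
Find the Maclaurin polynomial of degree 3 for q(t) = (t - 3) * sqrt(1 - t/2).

Multiply each power in the prefactor through the base expansion.
q(0) = -3
q′(0) = 7/4
q′′(0) = -5/16
q′′′(0) = -3/64

-t^3/128 - 5*t^2/32 + 7*t/4 - 3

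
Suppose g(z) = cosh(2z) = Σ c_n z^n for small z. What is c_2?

2

Differentiate repeatedly and evaluate at the center.
g(0) = 1
g′(0) = 0
g′′(0) = 4
So c_2 = g′′(0)/2! = 2.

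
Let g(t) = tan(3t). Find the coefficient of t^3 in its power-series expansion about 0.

9

[t^0] = 0;  [t^1] = 3;  [t^2] = 0;  [t^3] = 9.
So c_3 = g′′′(0)/3! = 9.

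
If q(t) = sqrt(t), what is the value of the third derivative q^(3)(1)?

3/8

The coefficient of (t - 1)^3 in the expansion is 1/16, so q′′′(1) = 3! * (1/16) = 3/8.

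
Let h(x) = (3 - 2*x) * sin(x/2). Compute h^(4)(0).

Shift and add copies of the series according to the polynomial's terms.
From the series, [x^4] h = 1/24; multiply by 4! = 24 to get 1.

1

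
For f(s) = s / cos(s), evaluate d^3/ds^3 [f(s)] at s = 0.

3

Divide the numerator series by the denominator series (power-series long division).
From the series, [s^3] f = 1/2; multiply by 3! = 6 to get 3.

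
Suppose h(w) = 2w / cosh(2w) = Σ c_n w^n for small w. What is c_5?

20/3

Write the quotient as an unknown series and match coefficients against numerator = denominator · series.
h(0) = 0
h′(0) = 2
h′′(0) = 0
h′′′(0) = -24
h^(4)(0) = 0
h^(5)(0) = 800
So c_5 = h^(5)(0)/5! = 20/3.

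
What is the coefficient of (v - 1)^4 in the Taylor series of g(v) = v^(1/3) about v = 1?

-10/243

Use the known series and substitute for the argument.
g(1) = 1
g′(1) = 1/3
g′′(1) = -2/9
g′′′(1) = 10/27
g^(4)(1) = -80/81
The Taylor polynomial is Σ g^(k)(1)/k! · (v - 1)^k.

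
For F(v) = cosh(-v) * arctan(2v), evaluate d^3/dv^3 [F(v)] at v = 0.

-10

Take the Cauchy product of the two expansions.
The coefficient of v^3 in the expansion is -5/3, so F′′′(0) = 3! * (-5/3) = -10.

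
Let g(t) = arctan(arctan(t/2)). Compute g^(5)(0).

Plug the Maclaurin series of the inner function into that of the outer and collect terms.
The coefficient of t^5 in the expansion is 11/480, so g^(5)(0) = 5! * (11/480) = 11/4.

11/4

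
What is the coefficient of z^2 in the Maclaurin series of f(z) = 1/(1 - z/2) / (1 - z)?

7/4

Write out both Maclaurin series and multiply, keeping only the needed powers.
f(0) = 1
f′(0) = 3/2
f′′(0) = 7/2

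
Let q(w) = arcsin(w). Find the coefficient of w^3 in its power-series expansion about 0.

1/6

Differentiate repeatedly and evaluate at the center.
[w^0] = 0;  [w^1] = 1;  [w^2] = 0;  [w^3] = 1/6.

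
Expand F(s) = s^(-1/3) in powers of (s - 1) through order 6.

Compute the successive derivatives at the expansion point and divide by k!.
F(1) = 1
F′(1) = -1/3
F′′(1) = 4/9
F′′′(1) = -28/27
F^(4)(1) = 280/81
F^(5)(1) = -3640/243
F^(6)(1) = 58240/729
The Taylor polynomial is Σ F^(k)(1)/k! · (s - 1)^k.

728*(s - 1)^6/6561 - 91*(s - 1)^5/729 + 35*(s - 1)^4/243 - 14*(s - 1)^3/81 + 2*(s - 1)^2/9 - (s - 1)/3 + 1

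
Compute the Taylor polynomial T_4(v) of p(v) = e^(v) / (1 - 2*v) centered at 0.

211*v^4/8 + 79*v^3/6 + 13*v^2/2 + 3*v + 1

Expand 1/(denominator) as a geometric series and multiply by the numerator's series.
[v^0] = 1;  [v^1] = 3;  [v^2] = 13/2;  [v^3] = 79/6;  [v^4] = 211/8.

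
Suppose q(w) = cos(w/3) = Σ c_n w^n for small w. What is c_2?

-1/18

q(0) = 1
q′(0) = 0
q′′(0) = -1/9
Then c_k = q^(k)(0)/k! gives each Taylor coefficient.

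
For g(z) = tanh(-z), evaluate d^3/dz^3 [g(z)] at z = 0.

2

The coefficient of z^3 in the expansion is 1/3, so g′′′(0) = 3! * (1/3) = 2.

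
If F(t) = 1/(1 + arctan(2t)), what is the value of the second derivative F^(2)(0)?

Plug the Maclaurin series of the inner function into that of the outer and collect terms.
The coefficient of t^2 in the expansion is 4, so F′′(0) = 2! * (4) = 8.

8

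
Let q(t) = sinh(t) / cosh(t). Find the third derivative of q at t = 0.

Invert the denominator's series and multiply.
From the series, [t^3] q = -1/3; multiply by 3! = 6 to get -2.

-2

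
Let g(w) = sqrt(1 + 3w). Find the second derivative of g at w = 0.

-9/4

The coefficient of w^2 in the expansion is -9/8, so g′′(0) = 2! * (-9/8) = -9/4.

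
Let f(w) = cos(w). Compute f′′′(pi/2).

The coefficient of (w - pi/2)^3 in the expansion is 1/6, so f′′′(pi/2) = 3! * (1/6) = 1.

1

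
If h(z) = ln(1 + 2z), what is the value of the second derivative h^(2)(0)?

-4

The coefficient of z^2 in the expansion is -2, so h′′(0) = 2! * (-2) = -4.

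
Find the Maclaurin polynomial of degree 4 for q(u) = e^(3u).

27*u^4/8 + 9*u^3/2 + 9*u^2/2 + 3*u + 1

q(0) = 1
q′(0) = 3
q′′(0) = 9
q′′′(0) = 27
q^(4)(0) = 81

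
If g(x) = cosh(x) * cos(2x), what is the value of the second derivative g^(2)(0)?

-3

Take the Cauchy product of the two expansions.
From the series, [x^2] g = -3/2; multiply by 2! = 2 to get -3.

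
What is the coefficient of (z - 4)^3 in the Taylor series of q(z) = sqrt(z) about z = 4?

1/512

Compute the successive derivatives at the expansion point and divide by k!.
[(z - 4)^0] = 2;  [(z - 4)^1] = 1/4;  [(z - 4)^2] = -1/64;  [(z - 4)^3] = 1/512.
So c_3 = q′′′(4)/3! = 1/512.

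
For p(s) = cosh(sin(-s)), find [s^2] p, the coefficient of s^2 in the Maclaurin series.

1/2

Plug the Maclaurin series of the inner function into that of the outer and collect terms.
p(0) = 1
p′(0) = 0
p′′(0) = 1
Then c_k = p^(k)(0)/k! gives each Taylor coefficient.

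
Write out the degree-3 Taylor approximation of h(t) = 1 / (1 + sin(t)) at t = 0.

-5*t^3/6 + t^2 - t + 1

Expand as Σ (-1)^k u^k with u equal to the inner function's series.
[t^0] = 1;  [t^1] = -1;  [t^2] = 1;  [t^3] = -5/6.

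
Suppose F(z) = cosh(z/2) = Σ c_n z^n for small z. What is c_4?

1/384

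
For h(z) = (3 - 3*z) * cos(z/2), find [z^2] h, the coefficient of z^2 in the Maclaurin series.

-3/8

Multiply each power in the prefactor through the base expansion.
h(0) = 3
h′(0) = -3
h′′(0) = -3/4
Dividing each by k! gives the coefficients c_0, ..., c_2.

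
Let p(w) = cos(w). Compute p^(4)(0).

1

Use the known series and substitute for the argument.
The coefficient of w^4 in the expansion is 1/24, so p^(4)(0) = 4! * (1/24) = 1.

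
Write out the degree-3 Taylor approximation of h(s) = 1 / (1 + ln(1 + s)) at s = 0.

-7*s^3/3 + 3*s^2/2 - s + 1

Write 1/(1+u) = 1 - u + u^2 - u^3 + ... and substitute the series for u.
h(0) = 1
h′(0) = -1
h′′(0) = 3
h′′′(0) = -14
Dividing each by k! gives the coefficients c_0, ..., c_3.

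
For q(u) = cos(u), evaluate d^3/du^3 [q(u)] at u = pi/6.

From the series, [(u - pi/6)^3] q = 1/12; multiply by 3! = 6 to get 1/2.

1/2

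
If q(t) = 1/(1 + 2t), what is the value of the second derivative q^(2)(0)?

8

From the series, [t^2] q = 4; multiply by 2! = 2 to get 8.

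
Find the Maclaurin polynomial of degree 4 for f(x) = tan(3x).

9*x^3 + 3*x

[x^0] = 0;  [x^1] = 3;  [x^2] = 0;  [x^3] = 9;  [x^4] = 0.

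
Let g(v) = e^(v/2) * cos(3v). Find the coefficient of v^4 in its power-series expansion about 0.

1081/384

Expand each factor separately, then convolve coefficients.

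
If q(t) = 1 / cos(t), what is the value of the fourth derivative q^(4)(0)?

5

Divide the numerator series by the denominator series (power-series long division).
The coefficient of t^4 in the expansion is 5/24, so q^(4)(0) = 4! * (5/24) = 5.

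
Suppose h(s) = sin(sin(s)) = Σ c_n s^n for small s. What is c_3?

Plug the Maclaurin series of the inner function into that of the outer and collect terms.
h(0) = 0
h′(0) = 1
h′′(0) = 0
h′′′(0) = -2

-1/3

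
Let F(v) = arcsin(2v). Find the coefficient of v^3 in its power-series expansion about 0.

4/3

Use the known series and substitute for the argument.
F(0) = 0
F′(0) = 2
F′′(0) = 0
F′′′(0) = 8
So c_3 = F′′′(0)/3! = 4/3.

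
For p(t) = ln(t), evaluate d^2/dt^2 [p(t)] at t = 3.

Apply the Taylor formula c_k = f^(k)(a)/k!.
The coefficient of (t - 3)^2 in the expansion is -1/18, so p′′(3) = 2! * (-1/18) = -1/9.

-1/9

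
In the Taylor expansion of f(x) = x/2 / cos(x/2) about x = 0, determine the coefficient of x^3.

1/16

Divide the numerator series by the denominator series (power-series long division).
f(0) = 0
f′(0) = 1/2
f′′(0) = 0
f′′′(0) = 3/8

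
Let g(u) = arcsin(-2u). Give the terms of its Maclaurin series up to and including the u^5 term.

-12*u^5/5 - 4*u^3/3 - 2*u

[u^0] = 0;  [u^1] = -2;  [u^2] = 0;  [u^3] = -4/3;  [u^4] = 0;  [u^5] = -12/5.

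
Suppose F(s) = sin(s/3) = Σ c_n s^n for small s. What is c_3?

[s^0] = 0;  [s^1] = 1/3;  [s^2] = 0;  [s^3] = -1/162.

-1/162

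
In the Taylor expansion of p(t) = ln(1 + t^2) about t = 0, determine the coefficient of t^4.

[t^0] = 0;  [t^1] = 0;  [t^2] = 1;  [t^3] = 0;  [t^4] = -1/2.

-1/2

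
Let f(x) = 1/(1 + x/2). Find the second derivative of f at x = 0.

1/2

The coefficient of x^2 in the expansion is 1/4, so f′′(0) = 2! * (1/4) = 1/2.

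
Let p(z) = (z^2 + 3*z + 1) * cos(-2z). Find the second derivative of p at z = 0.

-2

Multiply each power in the prefactor through the base expansion.
The coefficient of z^2 in the expansion is -1, so p′′(0) = 2! * (-1) = -2.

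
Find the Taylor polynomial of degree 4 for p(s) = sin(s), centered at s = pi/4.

Use the known series and substitute for the argument.
p(pi/4) = sqrt(2)/2
p′(pi/4) = sqrt(2)/2
p′′(pi/4) = -sqrt(2)/2
p′′′(pi/4) = -sqrt(2)/2
p^(4)(pi/4) = sqrt(2)/2

sqrt(2)*(s - pi/4)^4/48 - sqrt(2)*(s - pi/4)^3/12 - sqrt(2)*(s - pi/4)^2/4 + sqrt(2)*(s - pi/4)/2 + sqrt(2)/2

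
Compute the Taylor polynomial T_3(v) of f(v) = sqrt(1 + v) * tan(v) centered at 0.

Expand each factor separately, then convolve coefficients.
[v^0] = 0;  [v^1] = 1;  [v^2] = 1/2;  [v^3] = 5/24.

5*v^3/24 + v^2/2 + v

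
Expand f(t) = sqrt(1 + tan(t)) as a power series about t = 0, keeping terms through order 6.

Substitute the inner expansion into the outer series and collect powers.
[t^0] = 1;  [t^1] = 1/2;  [t^2] = -1/8;  [t^3] = 11/48;  [t^4] = -47/384;  [t^5] = 601/3840;  [t^6] = -5521/46080.

-5521*t^6/46080 + 601*t^5/3840 - 47*t^4/384 + 11*t^3/48 - t^2/8 + t/2 + 1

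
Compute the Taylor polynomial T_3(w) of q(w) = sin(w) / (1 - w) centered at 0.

5*w^3/6 + w^2 + w

Use 1/(1 - r) = Σ r^k on the denominator, then take the Cauchy product.
q(0) = 0
q′(0) = 1
q′′(0) = 2
q′′′(0) = 5
The Taylor polynomial is Σ q^(k)(0)/k! · w^k.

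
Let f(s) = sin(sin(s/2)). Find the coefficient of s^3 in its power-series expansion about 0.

Let u equal the inner series; expand the outer function in u and truncate.
f(0) = 0
f′(0) = 1/2
f′′(0) = 0
f′′′(0) = -1/4

-1/24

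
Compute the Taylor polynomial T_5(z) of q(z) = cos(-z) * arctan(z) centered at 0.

49*z^5/120 - 5*z^3/6 + z

Write out both Maclaurin series and multiply, keeping only the needed powers.
q(0) = 0
q′(0) = 1
q′′(0) = 0
q′′′(0) = -5
q^(4)(0) = 0
q^(5)(0) = 49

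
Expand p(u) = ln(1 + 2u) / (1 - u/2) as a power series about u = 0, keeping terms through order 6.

Write out both Maclaurin series and multiply, keeping only the needed powers.
p(0) = 0
p′(0) = 2
p′′(0) = -2
p′′′(0) = 13
p^(4)(0) = -70
p^(5)(0) = 593
p^(6)(0) = -5901

-1967*u^6/240 + 593*u^5/120 - 35*u^4/12 + 13*u^3/6 - u^2 + 2*u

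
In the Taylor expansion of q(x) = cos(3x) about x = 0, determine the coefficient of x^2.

q(0) = 1
q′(0) = 0
q′′(0) = -9
So c_2 = q′′(0)/2! = -9/2.

-9/2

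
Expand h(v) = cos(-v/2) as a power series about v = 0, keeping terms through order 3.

1 - v^2/8

h(0) = 1
h′(0) = 0
h′′(0) = -1/4
h′′′(0) = 0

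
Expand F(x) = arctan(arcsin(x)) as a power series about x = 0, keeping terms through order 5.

Let u equal the inner series; expand the outer function in u and truncate.
[x^0] = 0;  [x^1] = 1;  [x^2] = 0;  [x^3] = -1/6;  [x^4] = 0;  [x^5] = 13/120.

13*x^5/120 - x^3/6 + x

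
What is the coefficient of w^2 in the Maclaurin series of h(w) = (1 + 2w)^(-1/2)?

3/2

h(0) = 1
h′(0) = -1
h′′(0) = 3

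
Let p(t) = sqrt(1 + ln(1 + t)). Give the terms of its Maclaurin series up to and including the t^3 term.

Substitute the inner expansion into the outer series and collect powers.
[t^0] = 1;  [t^1] = 1/2;  [t^2] = -3/8;  [t^3] = 17/48.

17*t^3/48 - 3*t^2/8 + t/2 + 1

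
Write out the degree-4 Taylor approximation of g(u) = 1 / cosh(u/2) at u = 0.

Divide the numerator series by the denominator series (power-series long division).
g(0) = 1
g′(0) = 0
g′′(0) = -1/4
g′′′(0) = 0
g^(4)(0) = 5/16
The Taylor polynomial is Σ g^(k)(0)/k! · u^k.

5*u^4/384 - u^2/8 + 1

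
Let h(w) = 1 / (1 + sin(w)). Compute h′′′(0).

-5

Use the geometric series for the reciprocal, then substitute.
The coefficient of w^3 in the expansion is -5/6, so h′′′(0) = 3! * (-5/6) = -5.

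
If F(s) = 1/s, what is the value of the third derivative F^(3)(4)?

Differentiate repeatedly and evaluate at the center.
The coefficient of (s - 4)^3 in the expansion is -1/256, so F′′′(4) = 3! * (-1/256) = -3/128.

-3/128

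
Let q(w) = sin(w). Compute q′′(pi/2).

Use the known series and substitute for the argument.
From the series, [(w - pi/2)^2] q = -1/2; multiply by 2! = 2 to get -1.

-1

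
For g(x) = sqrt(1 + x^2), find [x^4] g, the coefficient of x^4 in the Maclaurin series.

g(0) = 1
g′(0) = 0
g′′(0) = 1
g′′′(0) = 0
g^(4)(0) = -3

-1/8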